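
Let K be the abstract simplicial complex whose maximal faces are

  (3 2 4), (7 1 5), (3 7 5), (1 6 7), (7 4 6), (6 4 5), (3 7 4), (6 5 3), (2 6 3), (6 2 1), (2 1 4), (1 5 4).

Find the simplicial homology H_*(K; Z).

Fix the vertex order 1 < 2 < 3 < 4 < 5 < 6 < 7 and write every simplex with vertices in increasing order. Then dim K = 2 and the simplices of K are:

  0-simplices (7): [1], [2], [3], [4], [5], [6], [7]
  1-simplices (18): [1,2], [1,4], [1,5], [1,6], [1,7], [2,3], [2,4], [2,6], [3,4], [3,5], [3,6], [3,7], [4,5], [4,6], [4,7], [5,6], [5,7], [6,7]
  2-simplices (12): [1,2,4], [1,2,6], [1,4,5], [1,5,7], [1,6,7], [2,3,4], [2,3,6], [3,4,7], [3,5,6], [3,5,7], [4,5,6], [4,6,7]

giving chain groups C_0 ≅ Z^7, C_1 ≅ Z^18, C_2 ≅ Z^12.

∂_1: C_1 → C_0 sends each edge [p,q] (with p < q) to q − p. For instance
  ∂[4,6] = [6] − [4].
This gives a 7×18 integer matrix of rank 6; reducing to Smith normal form yields diagonal entries (1,1,1,1,1,1).

Boundary ∂_2: C_2 → C_1 maps a triangle to the signed sum of its edges. For instance
  ∂[1,2,4] = [2,4] − [1,4] + [1,2],
  ∂[1,6,7] = [6,7] − [1,7] + [1,6].
As a 18×12 matrix over Z this has rank 12, with invariant factors (1,1,1,1,1,1,1,1,1,1,1,2).

From H_k ≅ ker(∂_k) / im(∂_{k+1}) we obtain:

  H_0: rank C_0 − rank ∂_1 = 7 − 6 = 1, and the invariant factors of ∂_1 are all 1, so H_0 = Z.
  H_1: rank ker ∂_1 − rank ∂_2 = (18 − 6) − 12 = 0, and ∂_2 has invariant factor 2 > 1, so H_1 = Z/2.
  H_2: rank ker ∂_2 − rank ∂_3 = (12 − 12) − 0 = 0, and there is no ∂_3, so H_2 = 0.

(K is a triangulation of the real projective plane RP^2.)

H_0 = Z,  H_1 = Z/2,  H_2 = 0.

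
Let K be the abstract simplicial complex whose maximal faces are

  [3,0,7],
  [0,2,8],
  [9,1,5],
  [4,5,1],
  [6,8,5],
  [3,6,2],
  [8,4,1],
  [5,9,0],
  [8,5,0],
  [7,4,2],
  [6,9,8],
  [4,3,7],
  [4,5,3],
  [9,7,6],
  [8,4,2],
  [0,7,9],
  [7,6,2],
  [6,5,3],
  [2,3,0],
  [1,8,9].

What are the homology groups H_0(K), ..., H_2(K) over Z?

We work with the vertex ordering 0 < 1 < 2 < 3 < 4 < 5 < 6 < 7 < 8 < 9. The simplices of K, each written with vertices in increasing order, are:

  0-simplices (10): [0], [1], [2], [3], [4], [5], [6], [7], [8], [9]
  1-simplices (30): (30 of them)
  2-simplices (20): (20 of them)

Hence C_0 ≅ Z^10, C_1 ≅ Z^30, C_2 ≅ Z^20.

The boundary map ∂_1: C_1 → C_0 is given by ∂[p,q] = [q] − [p].
This gives a 10×30 integer matrix of rank 9; reducing to Smith normal form yields diagonal entries (1,1,1,1,1,1,1,1,1).

∂_2: C_2 → C_1 sends each 2-simplex [p,q,r] to [q,r] − [p,r] + [p,q]. For instance
  ∂[5,6,8] = [6,8] − [5,8] + [5,6],
  ∂[0,3,7] = [3,7] − [0,7] + [0,3].
As a 30×20 matrix over Z this has rank 20, with invariant factors (1,1,1,1,1,1,1,1,1,1,1,1,1,1,1,1,1,1,1,2).

From H_k ≅ ker(∂_k) / im(∂_{k+1}) we obtain:

  H_0: rank C_0 − rank ∂_1 = 10 − 9 = 1, and the invariant factors of ∂_1 are all 1, so H_0 ≅ Z.
  H_1: rank ker ∂_1 − rank ∂_2 = (30 − 9) − 20 = 1, and ∂_2 has invariant factor 2 > 1, so H_1 ≅ Z × Z/2.
  H_2: rank ker ∂_2 − rank ∂_3 = (20 − 20) − 0 = 0, and there is no ∂_3, so H_2 ≅ 0.

As a check, the Euler characteristic is 10 − 30 + 20 = 0, which agrees with 1 − 1 + 0 = 0.
(K is a triangulation of the Klein bottle.)

H_0 = Z,  H_1 = Z × Z/2,  H_2 = 0.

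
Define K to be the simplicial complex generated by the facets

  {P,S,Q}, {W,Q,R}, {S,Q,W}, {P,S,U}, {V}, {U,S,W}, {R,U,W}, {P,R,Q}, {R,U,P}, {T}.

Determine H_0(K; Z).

We work with the vertex ordering P < Q < R < S < T < U < V < W. The simplices of K, each written with vertices in increasing order, are:

  0-simplices (8): P, Q, R, S, T, U, V, W
  1-simplices (12): PQ, PR, PS, PU, QR, QS, QW, RU, RW, SU, SW, UW
  2-simplices (8): PQR, PQS, PRU, PSU, QRW, QSW, RUW, SUW

giving chain groups C_0 ≅ Z^8, C_1 ≅ Z^12, C_2 ≅ Z^8.

The boundary map ∂_1: C_1 → C_0 maps an edge to its endpoints' difference, ∂[p,q] = q − p.
The resulting 8×12 matrix has rank 5, and its Smith normal form has invariant factors (1,1,1,1,1).

Boundary ∂_2: C_2 → C_1 sends each 2-simplex [p,q,r] to [q,r] − [p,r] + [p,q]. For instance
  ∂QSW = SW − QW + QS,
  ∂SUW = UW − SW + SU.
The resulting 12×8 matrix has rank 7, and its Smith normal form has invariant factors (1,1,1,1,1,1,1).

Now H_k = ker ∂_k / im ∂_{k+1}, so:

  H_0: rank C_0 − rank ∂_1 = 8 − 5 = 3, and the invariant factors of ∂_1 are all 1, so H_0 ≅ Z^3.

H_0 = Z^3.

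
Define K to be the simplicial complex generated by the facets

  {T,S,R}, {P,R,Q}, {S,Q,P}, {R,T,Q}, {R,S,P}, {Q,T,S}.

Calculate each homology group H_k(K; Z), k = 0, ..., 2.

K has 5 vertices, 9 edges, 6 triangles.
rank ∂_0 = 0, rank ∂_1 = 4 ⇒ b_0 = 5 − 0 − 4 = 1; all invariant factors of ∂_1 are 1 so no torsion. So H_0 ≅ Z.
rank ∂_1 = 4, rank ∂_2 = 5 ⇒ b_1 = 9 − 4 − 5 = 0; all invariant factors of ∂_2 are 1 so no torsion. So H_1 ≅ 0.
rank ∂_2 = 5, rank ∂_3 = 0 ⇒ b_2 = 6 − 5 − 0 = 1. So H_2 ≅ Z.

H_0 = Z,  H_1 = 0,  H_2 = Z.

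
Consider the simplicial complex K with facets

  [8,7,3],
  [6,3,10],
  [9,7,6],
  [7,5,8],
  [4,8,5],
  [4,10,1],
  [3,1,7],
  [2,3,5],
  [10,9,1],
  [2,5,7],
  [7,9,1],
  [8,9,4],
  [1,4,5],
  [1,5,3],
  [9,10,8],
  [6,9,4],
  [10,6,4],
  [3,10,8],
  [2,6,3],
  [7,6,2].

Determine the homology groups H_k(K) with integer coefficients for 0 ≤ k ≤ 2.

K has 10 vertices, 30 edges, 20 triangles.
rank ∂_0 = 0, rank ∂_1 = 9 ⇒ b_0 = 10 − 0 − 9 = 1; all invariant factors of ∂_1 are 1 so no torsion. So H_0 ≅ Z.
rank ∂_1 = 9, rank ∂_2 = 20 ⇒ b_1 = 30 − 9 − 20 = 1; ∂_2 has invariant factor(s) [2] giving torsion. So H_1 ≅ Z ⊕ Z/2Z.
rank ∂_2 = 20, rank ∂_3 = 0 ⇒ b_2 = 20 − 20 − 0 = 0. So H_2 ≅ 0.

H_0 = Z,  H_1 = Z ⊕ Z/2Z,  H_2 = 0.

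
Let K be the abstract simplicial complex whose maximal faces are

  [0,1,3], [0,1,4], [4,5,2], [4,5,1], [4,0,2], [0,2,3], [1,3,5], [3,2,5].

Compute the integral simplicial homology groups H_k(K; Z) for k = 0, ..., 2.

Take the total order 0 < 1 < 2 < 3 < 4 < 5 on the vertex set. Then K (dimension 2) consists of the simplices:

  0-simplices (6): [0], [1], [2], [3], [4], [5]
  1-simplices (12): [0,1], [0,2], [0,3], [0,4], [1,3], [1,4], [1,5], [2,3], [2,4], [2,5], [3,5], [4,5]
  2-simplices (8): [0,1,3], [0,1,4], [0,2,3], [0,2,4], [1,3,5], [1,4,5], [2,3,5], [2,4,5]

so the chain groups are C_0 ≅ Z^6, C_1 ≅ Z^12, C_2 ≅ Z^8.

∂_1: C_1 → C_0 maps an edge to its endpoints' difference, ∂[p,q] = q − p.
This gives a 6×12 integer matrix of rank 5; reducing to Smith normal form yields diagonal entries (1,1,1,1,1).

Boundary ∂_2: C_2 → C_1 acts by ∂[p,q,r] = [q,r] − [p,r] + [p,q]. For instance
  ∂[0,1,4] = [1,4] − [0,4] + [0,1],
  ∂[0,2,3] = [2,3] − [0,3] + [0,2].
This gives a 12×8 integer matrix of rank 7; reducing to Smith normal form yields diagonal entries (1,1,1,1,1,1,1).

From H_k ≅ ker(∂_k) / im(∂_{k+1}) we obtain:

  H_0: rank C_0 − rank ∂_1 = 6 − 5 = 1, and the invariant factors of ∂_1 are all 1, so H_0 ≅ Z.
  H_1: rank ker ∂_1 − rank ∂_2 = (12 − 5) − 7 = 0, and the invariant factors of ∂_2 are all 1, so H_1 ≅ 0.
  H_2: rank ker ∂_2 − rank ∂_3 = (8 − 7) − 0 = 1, and there is no ∂_3, so H_2 ≅ Z.

H_0 = Z,  H_1 = 0,  H_2 = Z.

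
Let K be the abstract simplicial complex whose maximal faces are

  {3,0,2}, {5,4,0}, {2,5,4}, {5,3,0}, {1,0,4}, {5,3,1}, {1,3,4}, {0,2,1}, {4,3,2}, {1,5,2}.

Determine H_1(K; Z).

Take the total order 0 < 1 < 2 < 3 < 4 < 5 on the vertex set. Then K (dimension 2) consists of the simplices:

  0-simplices (6): [0], [1], [2], [3], [4], [5]
  1-simplices (15): [0,1], [0,2], [0,3], [0,4], [0,5], [1,2], [1,3], [1,4], [1,5], [2,3], [2,4], [2,5], [3,4], [3,5], [4,5]
  2-simplices (10): [0,1,2], [0,1,4], [0,2,3], [0,3,5], [0,4,5], [1,2,5], [1,3,4], [1,3,5], [2,3,4], [2,4,5]

so the chain groups are C_0 ≅ Z^6, C_1 ≅ Z^15, C_2 ≅ Z^10.

The boundary map ∂_1: C_1 → C_0 maps an edge to its endpoints' difference, ∂[p,q] = q − p.
This gives a 6×15 integer matrix of rank 5; reducing to Smith normal form yields diagonal entries (1,1,1,1,1).

Boundary ∂_2: C_2 → C_1 maps a triangle to the signed sum of its edges. For instance
  ∂[2,4,5] = [4,5] − [2,5] + [2,4],
  ∂[2,3,4] = [3,4] − [2,4] + [2,3].
As a 15×10 matrix over Z this has rank 10, with invariant factors (1,1,1,1,1,1,1,1,1,2).

From H_k ≅ ker(∂_k) / im(∂_{k+1}) we obtain:

  H_1: rank ker ∂_1 − rank ∂_2 = (15 − 5) − 10 = 0, and ∂_2 has invariant factor 2 > 1, so H_1 = Z/2.

(K is a triangulation of the real projective plane RP^2.)

H_1 ≅ Z/2.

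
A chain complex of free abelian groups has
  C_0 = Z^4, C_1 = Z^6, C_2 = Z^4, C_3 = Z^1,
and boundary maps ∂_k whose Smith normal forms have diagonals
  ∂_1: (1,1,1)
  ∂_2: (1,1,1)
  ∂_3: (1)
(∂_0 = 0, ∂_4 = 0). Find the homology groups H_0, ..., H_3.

H_0: b_0 = 4 − 0 − 3 = 1; torsion from ∂_1 factors > 1: none. So H_0 ≅ Z.
H_1: b_1 = 6 − 3 − 3 = 0; torsion from ∂_2 factors > 1: none. So H_1 ≅ 0.
H_2: b_2 = 4 − 3 − 1 = 0; torsion from ∂_3 factors > 1: none. So H_2 ≅ 0.
H_3: b_3 = 1 − 1 − 0 = 0; torsion from ∂_4 factors > 1: none. So H_3 ≅ 0.

H_0 ≅ Z,  H_1 = 0,  H_2 = 0,  H_3 = 0.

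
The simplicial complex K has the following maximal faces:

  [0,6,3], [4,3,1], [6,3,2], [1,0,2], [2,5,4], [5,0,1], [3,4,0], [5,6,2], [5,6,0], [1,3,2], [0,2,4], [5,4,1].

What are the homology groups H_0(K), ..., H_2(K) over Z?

Take the total order 0 < 1 < 2 < 3 < 4 < 5 < 6 on the vertex set. Then K (dimension 2) consists of the simplices:

  0-simplices (7): [0], [1], [2], [3], [4], [5], [6]
  1-simplices (18): [0,1], [0,2], [0,3], [0,4], [0,5], [0,6], [1,2], [1,3], [1,4], [1,5], [2,3], [2,4], [2,5], [2,6], [3,4], [3,6], [4,5], [5,6]
  2-simplices (12): [0,1,2], [0,1,5], [0,2,4], [0,3,4], [0,3,6], [0,5,6], [1,2,3], [1,3,4], [1,4,5], [2,3,6], [2,4,5], [2,5,6]

giving chain groups C_0 ≅ Z^7, C_1 ≅ Z^18, C_2 ≅ Z^12.

Boundary ∂_1: C_1 → C_0 sends each edge [p,q] (with p < q) to q − p. For instance
  ∂[2,5] = [5] − [2].
This gives a 7×18 integer matrix of rank 6; reducing to Smith normal form yields diagonal entries (1,1,1,1,1,1).

The boundary map ∂_2: C_2 → C_1 acts by ∂[p,q,r] = [q,r] − [p,r] + [p,q]. For instance
  ∂[0,2,4] = [2,4] − [0,4] + [0,2],
  ∂[0,3,4] = [3,4] − [0,4] + [0,3].
The resulting 18×12 matrix has rank 12, and its Smith normal form has invariant factors (1,1,1,1,1,1,1,1,1,1,1,2).

Now H_k = ker ∂_k / im ∂_{k+1}, so:

  H_0: rank C_0 − rank ∂_1 = 7 − 6 = 1, and the invariant factors of ∂_1 are all 1, so H_0 = Z.
  H_1: rank ker ∂_1 − rank ∂_2 = (18 − 6) − 12 = 0, and ∂_2 has invariant factor 2 > 1, so H_1 = Z/2.
  H_2: rank ker ∂_2 − rank ∂_3 = (12 − 12) − 0 = 0, and there is no ∂_3, so H_2 = 0.

As a check, the Euler characteristic is 7 − 18 + 12 = 1, which agrees with 1 − 0 + 0 = 1.

H_0 ≅ Z,  H_1 ≅ Z/2,  H_2 = 0.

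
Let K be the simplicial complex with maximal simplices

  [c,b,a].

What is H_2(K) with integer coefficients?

H_2 ≅ 0.

Order the vertices as a < b < c. Listing each simplex with vertices in this order, K has dimension 2 with simplices:

  0-simplices (3): a, b, c
  1-simplices (3): ab, ac, bc
  2-simplices (1): abc

so the chain groups are C_0 ≅ Z^3, C_1 ≅ Z^3, C_2 ≅ Z^1.

Boundary ∂_1: C_1 → C_0 sends each edge [p,q] (with p < q) to q − p.
The 3×3 boundary matrix has rank 2 and Smith normal form diag(1,1).

∂_2: C_2 → C_1 acts by ∂[p,q,r] = [q,r] − [p,r] + [p,q]. For instance
  ∂abc = bc − ac + ab.
As a 3×1 matrix over Z this has rank 1, with invariant factors (1).

Computing H_k = (kernel of ∂_k) / (image of ∂_{k+1}):

  H_2: rank ker ∂_2 − rank ∂_3 = (1 − 1) − 0 = 0, and there is no ∂_3, so H_2 ≅ 0.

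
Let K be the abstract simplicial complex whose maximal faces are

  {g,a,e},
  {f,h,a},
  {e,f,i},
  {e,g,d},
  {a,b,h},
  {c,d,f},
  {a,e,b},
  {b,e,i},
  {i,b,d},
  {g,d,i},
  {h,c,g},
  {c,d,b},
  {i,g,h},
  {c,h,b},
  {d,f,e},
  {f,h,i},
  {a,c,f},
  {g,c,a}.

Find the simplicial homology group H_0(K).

H_0 ≅ Z.

We work with the vertex ordering a < b < c < d < e < f < g < h < i. The simplices of K, each written with vertices in increasing order, are:

  0-simplices (9): a, b, c, d, e, f, g, h, i
  1-simplices (27): ab, ac, ae, af, ag, ah, bc, bd, be, bh, bi, cd, cf, cg, ch, de, df, dg, di, ef, eg, ei, fh, fi, gh, gi, hi
  2-simplices (18): abe, abh, acf, acg, aeg, afh, bcd, bch, bdi, bei, cdf, cgh, def, deg, dgi, efi, fhi, ghi

so the chain groups are C_0 ≅ Z^9, C_1 ≅ Z^27, C_2 ≅ Z^18.

The boundary map ∂_1: C_1 → C_0 sends each edge [p,q] (with p < q) to q − p.
As a 9×27 matrix over Z this has rank 8, with invariant factors (1,1,1,1,1,1,1,1).

The boundary map ∂_2: C_2 → C_1 maps a triangle to the signed sum of its edges. For instance
  ∂efi = fi − ei + ef,
  ∂bdi = di − bi + bd.
The 27×18 boundary matrix has rank 18 and Smith normal form diag(1,1,1,1,1,1,1,1,1,1,1,1,1,1,1,1,1,2).

Now H_k = ker ∂_k / im ∂_{k+1}, so:

  H_0: rank C_0 − rank ∂_1 = 9 − 8 = 1, and the invariant factors of ∂_1 are all 1, so H_0 ≅ Z.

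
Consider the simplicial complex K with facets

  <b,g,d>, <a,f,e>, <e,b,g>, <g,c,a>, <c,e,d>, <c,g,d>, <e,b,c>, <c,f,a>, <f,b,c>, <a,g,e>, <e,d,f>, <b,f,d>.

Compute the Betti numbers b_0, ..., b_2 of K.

b_0 = 1, b_1 = 0, b_2 = 0.

We work with the vertex ordering a < b < c < d < e < f < g. The simplices of K, each written with vertices in increasing order, are:

  0-simplices (7): a, b, c, d, e, f, g
  1-simplices (18): ac, ae, af, ag, bc, bd, be, bf, bg, cd, ce, cf, cg, de, df, dg, ef, eg
  2-simplices (12): acf, acg, aef, aeg, bce, bcf, bdf, bdg, beg, cde, cdg, def

so the chain groups are C_0 ≅ Z^7, C_1 ≅ Z^18, C_2 ≅ Z^12.

Boundary ∂_1: C_1 → C_0 maps an edge to its endpoints' difference, ∂[p,q] = q − p.
The resulting 7×18 matrix has rank 6, and its Smith normal form has invariant factors (1,1,1,1,1,1).

∂_2: C_2 → C_1 maps a triangle to the signed sum of its edges. For instance
  ∂def = ef − df + de,
  ∂acg = cg − ag + ac.
As a 18×12 matrix over Z this has rank 12, with invariant factors (1,1,1,1,1,1,1,1,1,1,1,2).

From H_k ≅ ker(∂_k) / im(∂_{k+1}) we obtain:

  H_0: rank C_0 − rank ∂_1 = 7 − 6 = 1, and the invariant factors of ∂_1 are all 1, so H_0 = Z.
  H_1: rank ker ∂_1 − rank ∂_2 = (18 − 6) − 12 = 0, and ∂_2 has invariant factor 2 > 1, so H_1 = Z/2.
  H_2: rank ker ∂_2 − rank ∂_3 = (12 − 12) − 0 = 0, and there is no ∂_3, so H_2 = 0.

As a check, the Euler characteristic is 7 − 18 + 12 = 1, which agrees with 1 − 0 + 0 = 1.

Hence the Betti numbers are b_0 = 1, b_1 = 0, b_2 = 0.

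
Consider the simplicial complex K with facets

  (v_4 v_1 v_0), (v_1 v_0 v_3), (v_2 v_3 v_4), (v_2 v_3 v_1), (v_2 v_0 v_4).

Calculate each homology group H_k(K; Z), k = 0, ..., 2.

Order the vertices as v_0 < v_1 < v_2 < v_3 < v_4. Listing each simplex with vertices in this order, K has dimension 2 with simplices:

  0-simplices (5): [v_0], [v_1], [v_2], [v_3], [v_4]
  1-simplices (10): [v_0,v_1], [v_0,v_2], [v_0,v_3], [v_0,v_4], [v_1,v_2], [v_1,v_3], [v_1,v_4], [v_2,v_3], [v_2,v_4], [v_3,v_4]
  2-simplices (5): [v_0,v_1,v_3], [v_0,v_1,v_4], [v_0,v_2,v_4], [v_1,v_2,v_3], [v_2,v_3,v_4]

Hence C_0 ≅ Z^5, C_1 ≅ Z^10, C_2 ≅ Z^5.

The boundary map ∂_1: C_1 → C_0 maps an edge to its endpoints' difference, ∂[p,q] = q − p.
This gives a 5×10 integer matrix of rank 4; reducing to Smith normal form yields diagonal entries (1,1,1,1).

∂_2: C_2 → C_1 acts by ∂[p,q,r] = [q,r] − [p,r] + [p,q]. For instance
  ∂[v_2,v_3,v_4] = [v_3,v_4] − [v_2,v_4] + [v_2,v_3],
  ∂[v_0,v_1,v_4] = [v_1,v_4] − [v_0,v_4] + [v_0,v_1].
The 10×5 boundary matrix has rank 5 and Smith normal form diag(1,1,1,1,1).

From H_k ≅ ker(∂_k) / im(∂_{k+1}) we obtain:

  H_0: rank C_0 − rank ∂_1 = 5 − 4 = 1, and the invariant factors of ∂_1 are all 1, so H_0 = Z.
  H_1: rank ker ∂_1 − rank ∂_2 = (10 − 4) − 5 = 1, and the invariant factors of ∂_2 are all 1, so H_1 = Z.
  H_2: rank ker ∂_2 − rank ∂_3 = (5 − 5) − 0 = 0, and there is no ∂_3, so H_2 = 0.

As a check, the Euler characteristic is 5 − 10 + 5 = 0, which agrees with 1 − 1 + 0 = 0.

H_0 ≅ Z,  H_1 ≅ Z,  H_2 = 0.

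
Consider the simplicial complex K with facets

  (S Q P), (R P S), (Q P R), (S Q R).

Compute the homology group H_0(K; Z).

Take the total order P < Q < R < S on the vertex set. Then K (dimension 2) consists of the simplices:

  0-simplices (4): P, Q, R, S
  1-simplices (6): PQ, PR, PS, QR, QS, RS
  2-simplices (4): PQR, PQS, PRS, QRS

giving chain groups C_0 ≅ Z^4, C_1 ≅ Z^6, C_2 ≅ Z^4.

∂_1: C_1 → C_0 maps an edge to its endpoints' difference, ∂[p,q] = q − p. For instance
  ∂PQ = Q − P.
The 4×6 boundary matrix has rank 3 and Smith normal form diag(1,1,1).

∂_2: C_2 → C_1 sends each 2-simplex [p,q,r] to [q,r] − [p,r] + [p,q]. For instance
  ∂PQS = QS − PS + PQ,
  ∂PRS = RS − PS + PR.
The resulting 6×4 matrix has rank 3, and its Smith normal form has invariant factors (1,1,1).

Now H_k = ker ∂_k / im ∂_{k+1}, so:

  H_0: rank C_0 − rank ∂_1 = 4 − 3 = 1, and the invariant factors of ∂_1 are all 1, so H_0 ≅ Z.

H_0 = Z.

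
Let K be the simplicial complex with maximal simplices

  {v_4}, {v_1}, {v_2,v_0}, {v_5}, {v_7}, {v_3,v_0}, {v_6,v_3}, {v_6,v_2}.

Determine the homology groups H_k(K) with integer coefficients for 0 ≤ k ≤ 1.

H_0 ≅ Z^5,  H_1 ≅ Z.

Fix the vertex order v_0 < v_1 < v_2 < v_3 < v_4 < v_5 < v_6 < v_7 and write every simplex with vertices in increasing order. Then dim K = 1 and the simplices of K are:

  0-simplices (8): [v_0], [v_1], [v_2], [v_3], [v_4], [v_5], [v_6], [v_7]
  1-simplices (4): [v_0,v_2], [v_0,v_3], [v_2,v_6], [v_3,v_6]

Hence C_0 ≅ Z^8, C_1 ≅ Z^4.

Boundary ∂_1: C_1 → C_0 sends each edge [p,q] (with p < q) to q − p. For instance
  ∂[v_0,v_2] = [v_2] − [v_0].
As a 8×4 matrix over Z this has rank 3, with invariant factors (1,1,1).

Reading off H_k = ker ∂_k / im ∂_{k+1}:

  H_0: rank C_0 − rank ∂_1 = 8 − 3 = 5, and the invariant factors of ∂_1 are all 1, so H_0 ≅ Z^5.
  H_1: rank ker ∂_1 − rank ∂_2 = (4 − 3) − 0 = 1, and there is no ∂_2, so H_1 ≅ Z.

As a check, the Euler characteristic is 8 − 4 = 4, which agrees with 5 − 1 = 4.
(K is a triangulation of the disjoint union of a set of 4 points and the circle S^1.)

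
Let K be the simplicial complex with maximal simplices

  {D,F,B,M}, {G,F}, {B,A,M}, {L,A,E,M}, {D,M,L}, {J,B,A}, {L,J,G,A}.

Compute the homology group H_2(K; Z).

H_2 = 0.

Order the vertices as A < B < D < E < F < G < J < L < M. Listing each simplex with vertices in this order, K has dimension 3 with simplices:

  0-simplices (9): A, B, D, E, F, G, J, L, M
  1-simplices (21): AB, AE, AG, AJ, AL, AM, BD, BF, BJ, BM, DF, DL, DM, EL, EM, FG, FM, GJ, GL, JL, LM
  2-simplices (15): ABJ, ABM, AEL, AEM, AGJ, AGL, AJL, ALM, BDF, BDM, BFM, DFM, DLM, ELM, GJL
  3-simplices (3): AELM, AGJL, BDFM

Hence C_0 ≅ Z^9, C_1 ≅ Z^21, C_2 ≅ Z^15, C_3 ≅ Z^3.

∂_1: C_1 → C_0 sends each edge [p,q] (with p < q) to q − p. For instance
  ∂LM = M − L.
The 9×21 boundary matrix has rank 8 and Smith normal form diag(1,1,1,1,1,1,1,1).

∂_2: C_2 → C_1 maps a triangle to the signed sum of its edges. For instance
  ∂DLM = LM − DM + DL,
  ∂ABJ = BJ − AJ + AB.
As a 21×15 matrix over Z this has rank 12, with invariant factors (1,1,1,1,1,1,1,1,1,1,1,1).

The boundary map ∂_3: C_3 → C_2 sends each 3-simplex σ to the alternating sum Σ_i (−1)^i (σ with its i-th vertex removed). For instance
  ∂AELM = ELM − ALM + AEM − AEL,
  ∂AGJL = GJL − AJL + AGL − AGJ.
As a 15×3 matrix over Z this has rank 3, with invariant factors (1,1,1).

From H_k ≅ ker(∂_k) / im(∂_{k+1}) we obtain:

  H_2: rank ker ∂_2 − rank ∂_3 = (15 − 12) − 3 = 0, and the invariant factors of ∂_3 are all 1, so H_2 ≅ 0.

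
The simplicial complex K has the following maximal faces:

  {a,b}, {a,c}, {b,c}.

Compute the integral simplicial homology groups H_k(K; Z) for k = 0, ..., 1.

Order the vertices as a < b < c. Listing each simplex with vertices in this order, K has dimension 1 with simplices:

  0-simplices (3): a, b, c
  1-simplices (3): ab, ac, bc

so the chain groups are C_0 ≅ Z^3, C_1 ≅ Z^3.

The boundary map ∂_1: C_1 → C_0 sends each edge [p,q] (with p < q) to q − p.
As a 3×3 matrix over Z this has rank 2, with invariant factors (1,1).

Reading off H_k = ker ∂_k / im ∂_{k+1}:

  H_0: rank C_0 − rank ∂_1 = 3 − 2 = 1, and the invariant factors of ∂_1 are all 1, so H_0 = Z.
  H_1: rank ker ∂_1 − rank ∂_2 = (3 − 2) − 0 = 1, and there is no ∂_2, so H_1 = Z.

As a check, the Euler characteristic is 3 − 3 = 0, which agrees with 1 − 1 = 0.
(K is a triangulation of the circle S^1.)

H_0 = Z,  H_1 = Z.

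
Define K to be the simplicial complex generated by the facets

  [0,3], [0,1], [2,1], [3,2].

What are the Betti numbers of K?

Fix the vertex order 0 < 1 < 2 < 3 and write every simplex with vertices in increasing order. Then dim K = 1 and the simplices of K are:

  0-simplices (4): [0], [1], [2], [3]
  1-simplices (4): [0,1], [0,3], [1,2], [2,3]

so the chain groups are C_0 ≅ Z^4, C_1 ≅ Z^4.

The boundary map ∂_1: C_1 → C_0 maps an edge to its endpoints' difference, ∂[p,q] = q − p. For instance
  ∂[1,2] = [2] − [1].
As a 4×4 matrix over Z this has rank 3, with invariant factors (1,1,1).

Computing H_k = (kernel of ∂_k) / (image of ∂_{k+1}):

  H_0: rank C_0 − rank ∂_1 = 4 − 3 = 1, and the invariant factors of ∂_1 are all 1, so H_0 = Z.
  H_1: rank ker ∂_1 − rank ∂_2 = (4 − 3) − 0 = 1, and there is no ∂_2, so H_1 = Z.

(K is a triangulation of the circle S^1.)

Hence the Betti numbers are b_0 = 1, b_1 = 1.

b_0 = 1, b_1 = 1.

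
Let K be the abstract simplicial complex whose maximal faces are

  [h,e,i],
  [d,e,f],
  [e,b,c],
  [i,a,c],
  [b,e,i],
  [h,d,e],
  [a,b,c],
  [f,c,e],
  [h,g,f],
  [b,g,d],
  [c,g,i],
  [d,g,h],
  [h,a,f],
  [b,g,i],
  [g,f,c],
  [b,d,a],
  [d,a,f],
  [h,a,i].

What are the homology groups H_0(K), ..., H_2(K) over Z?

H_0 ≅ Z,  H_1 ≅ Z ⊕ Z/2,  H_2 = 0.

Fix the vertex order a < b < c < d < e < f < g < h < i and write every simplex with vertices in increasing order. Then dim K = 2 and the simplices of K are:

  0-simplices (9): a, b, c, d, e, f, g, h, i
  1-simplices (27): ab, ac, ad, af, ah, ai, bc, bd, be, bg, bi, ce, cf, cg, ci, de, df, dg, dh, ef, eh, ei, fg, fh, gh, gi, hi
  2-simplices (18): abc, abd, aci, adf, afh, ahi, bce, bdg, bei, bgi, cef, cfg, cgi, def, deh, dgh, ehi, fgh

giving chain groups C_0 ≅ Z^9, C_1 ≅ Z^27, C_2 ≅ Z^18.

The boundary map ∂_1: C_1 → C_0 sends each edge [p,q] (with p < q) to q − p.
The resulting 9×27 matrix has rank 8, and its Smith normal form has invariant factors (1,1,1,1,1,1,1,1).

∂_2: C_2 → C_1 sends each 2-simplex [p,q,r] to [q,r] − [p,r] + [p,q]. For instance
  ∂cef = ef − cf + ce,
  ∂bce = ce − be + bc.
This gives a 27×18 integer matrix of rank 18; reducing to Smith normal form yields diagonal entries (1,1,1,1,1,1,1,1,1,1,1,1,1,1,1,1,1,2).

Reading off H_k = ker ∂_k / im ∂_{k+1}:

  H_0: rank C_0 − rank ∂_1 = 9 − 8 = 1, and the invariant factors of ∂_1 are all 1, so H_0 ≅ Z.
  H_1: rank ker ∂_1 − rank ∂_2 = (27 − 8) − 18 = 1, and ∂_2 has invariant factor 2 > 1, so H_1 ≅ Z ⊕ Z/2.
  H_2: rank ker ∂_2 − rank ∂_3 = (18 − 18) − 0 = 0, and there is no ∂_3, so H_2 ≅ 0.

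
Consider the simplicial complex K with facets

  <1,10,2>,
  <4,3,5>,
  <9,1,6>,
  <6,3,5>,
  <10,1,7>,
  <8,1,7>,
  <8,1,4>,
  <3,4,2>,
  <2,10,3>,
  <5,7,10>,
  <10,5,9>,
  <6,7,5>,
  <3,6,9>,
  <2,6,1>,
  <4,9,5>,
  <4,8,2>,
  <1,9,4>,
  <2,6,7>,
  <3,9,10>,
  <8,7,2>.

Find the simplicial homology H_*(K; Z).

H_0 ≅ Z,  H_1 ≅ Z ⊕ Z_2,  H_2 = 0.

Take the total order 1 < 2 < 3 < 4 < 5 < 6 < 7 < 8 < 9 < 10 on the vertex set. Then K (dimension 2) consists of the simplices:

  0-simplices (10): [1], [2], [3], [4], [5], [6], [7], [8], [9], [10]
  1-simplices (30): (30 of them)
  2-simplices (20): (20 of them)

Hence C_0 ≅ Z^10, C_1 ≅ Z^30, C_2 ≅ Z^20.

∂_1: C_1 → C_0 is given by ∂[p,q] = [q] − [p].
The resulting 10×30 matrix has rank 9, and its Smith normal form has invariant factors (1,1,1,1,1,1,1,1,1).

Boundary ∂_2: C_2 → C_1 maps a triangle to the signed sum of its edges. For instance
  ∂[2,7,8] = [7,8] − [2,8] + [2,7],
  ∂[1,6,9] = [6,9] − [1,9] + [1,6].
As a 30×20 matrix over Z this has rank 20, with invariant factors (1,1,1,1,1,1,1,1,1,1,1,1,1,1,1,1,1,1,1,2).

Now H_k = ker ∂_k / im ∂_{k+1}, so:

  H_0: rank C_0 − rank ∂_1 = 10 − 9 = 1, and the invariant factors of ∂_1 are all 1, so H_0 ≅ Z.
  H_1: rank ker ∂_1 − rank ∂_2 = (30 − 9) − 20 = 1, and ∂_2 has invariant factor 2 > 1, so H_1 ≅ Z ⊕ Z_2.
  H_2: rank ker ∂_2 − rank ∂_3 = (20 − 20) − 0 = 0, and there is no ∂_3, so H_2 ≅ 0.

(K is a triangulation of the Klein bottle.)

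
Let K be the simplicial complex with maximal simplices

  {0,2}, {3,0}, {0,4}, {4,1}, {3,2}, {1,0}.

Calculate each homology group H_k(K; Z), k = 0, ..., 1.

Take the total order 0 < 1 < 2 < 3 < 4 on the vertex set. Then K (dimension 1) consists of the simplices:

  0-simplices (5): [0], [1], [2], [3], [4]
  1-simplices (6): [0,1], [0,2], [0,3], [0,4], [1,4], [2,3]

so the chain groups are C_0 ≅ Z^5, C_1 ≅ Z^6.

Boundary ∂_1: C_1 → C_0 maps an edge to its endpoints' difference, ∂[p,q] = q − p. For instance
  ∂[0,2] = [2] − [0].
As a 5×6 matrix over Z this has rank 4, with invariant factors (1,1,1,1).

Computing H_k = (kernel of ∂_k) / (image of ∂_{k+1}):

  H_0: rank C_0 − rank ∂_1 = 5 − 4 = 1, and the invariant factors of ∂_1 are all 1, so H_0 = Z.
  H_1: rank ker ∂_1 − rank ∂_2 = (6 − 4) − 0 = 2, and there is no ∂_2, so H_1 = Z^2.

As a check, the Euler characteristic is 5 − 6 = -1, which agrees with 1 − 2 = -1.

H_0 ≅ Z,  H_1 ≅ Z^2.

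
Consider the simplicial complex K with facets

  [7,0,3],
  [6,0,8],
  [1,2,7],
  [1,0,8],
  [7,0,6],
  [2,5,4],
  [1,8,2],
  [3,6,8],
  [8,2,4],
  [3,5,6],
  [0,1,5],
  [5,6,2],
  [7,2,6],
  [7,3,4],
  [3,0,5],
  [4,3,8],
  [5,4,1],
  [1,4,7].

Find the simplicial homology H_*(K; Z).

Order the vertices as 0 < 1 < 2 < 3 < 4 < 5 < 6 < 7 < 8. Listing each simplex with vertices in this order, K has dimension 2 with simplices:

  0-simplices (9): [0], [1], [2], [3], [4], [5], [6], [7], [8]
  1-simplices (27): (27 of them)
  2-simplices (18): [0,1,5], [0,1,8], [0,3,5], [0,3,7], [0,6,7], [0,6,8], [1,2,7], [1,2,8], [1,4,5], [1,4,7], [2,4,5], [2,4,8], [2,5,6], [2,6,7], [3,4,7], [3,4,8], [3,5,6], [3,6,8]

Hence C_0 ≅ Z^9, C_1 ≅ Z^27, C_2 ≅ Z^18.

The boundary map ∂_1: C_1 → C_0 is given by ∂[p,q] = [q] − [p].
This gives a 9×27 integer matrix of rank 8; reducing to Smith normal form yields diagonal entries (1,1,1,1,1,1,1,1).

Boundary ∂_2: C_2 → C_1 sends each 2-simplex [p,q,r] to [q,r] − [p,r] + [p,q]. For instance
  ∂[0,3,5] = [3,5] − [0,5] + [0,3],
  ∂[3,6,8] = [6,8] − [3,8] + [3,6].
As a 27×18 matrix over Z this has rank 18, with invariant factors (1,1,1,1,1,1,1,1,1,1,1,1,1,1,1,1,1,2).

Reading off H_k = ker ∂_k / im ∂_{k+1}:

  H_0: rank C_0 − rank ∂_1 = 9 − 8 = 1, and the invariant factors of ∂_1 are all 1, so H_0 = Z.
  H_1: rank ker ∂_1 − rank ∂_2 = (27 − 8) − 18 = 1, and ∂_2 has invariant factor 2 > 1, so H_1 = Z ⊕ Z/2.
  H_2: rank ker ∂_2 − rank ∂_3 = (18 − 18) − 0 = 0, and there is no ∂_3, so H_2 = 0.

As a check, the Euler characteristic is 9 − 27 + 18 = 0, which agrees with 1 − 1 + 0 = 0.
(K is a triangulation of the Klein bottle.)

H_0 ≅ Z,  H_1 ≅ Z ⊕ Z/2,  H_2 = 0.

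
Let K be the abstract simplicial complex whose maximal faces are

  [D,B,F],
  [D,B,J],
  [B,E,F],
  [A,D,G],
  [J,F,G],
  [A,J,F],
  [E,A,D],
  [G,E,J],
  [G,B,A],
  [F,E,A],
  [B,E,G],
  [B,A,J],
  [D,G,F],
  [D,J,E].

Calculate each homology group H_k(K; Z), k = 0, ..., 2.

We work with the vertex ordering A < B < D < E < F < G < J. The simplices of K, each written with vertices in increasing order, are:

  0-simplices (7): A, B, D, E, F, G, J
  1-simplices (21): AB, AD, AE, AF, AG, AJ, BD, BE, BF, BG, BJ, DE, DF, DG, DJ, EF, EG, EJ, FG, FJ, GJ
  2-simplices (14): ABG, ABJ, ADE, ADG, AEF, AFJ, BDF, BDJ, BEF, BEG, DEJ, DFG, EGJ, FGJ

so the chain groups are C_0 ≅ Z^7, C_1 ≅ Z^21, C_2 ≅ Z^14.

The boundary map ∂_1: C_1 → C_0 is given by ∂[p,q] = [q] − [p]. For instance
  ∂DE = E − D.
The 7×21 boundary matrix has rank 6 and Smith normal form diag(1,1,1,1,1,1).

∂_2: C_2 → C_1 sends each 2-simplex [p,q,r] to [q,r] − [p,r] + [p,q]. For instance
  ∂DEJ = EJ − DJ + DE,
  ∂DFG = FG − DG + DF.
The resulting 21×14 matrix has rank 13, and its Smith normal form has invariant factors (1,1,1,1,1,1,1,1,1,1,1,1,1).

Computing H_k = (kernel of ∂_k) / (image of ∂_{k+1}):

  H_0: rank C_0 − rank ∂_1 = 7 − 6 = 1, and the invariant factors of ∂_1 are all 1, so H_0 = Z.
  H_1: rank ker ∂_1 − rank ∂_2 = (21 − 6) − 13 = 2, and the invariant factors of ∂_2 are all 1, so H_1 = Z^2.
  H_2: rank ker ∂_2 − rank ∂_3 = (14 − 13) − 0 = 1, and there is no ∂_3, so H_2 = Z.

As a check, the Euler characteristic is 7 − 21 + 14 = 0, which agrees with 1 − 2 + 1 = 0.
(K is a triangulation of the torus T^2.)

H_0 ≅ Z,  H_1 ≅ Z^2,  H_2 ≅ Z.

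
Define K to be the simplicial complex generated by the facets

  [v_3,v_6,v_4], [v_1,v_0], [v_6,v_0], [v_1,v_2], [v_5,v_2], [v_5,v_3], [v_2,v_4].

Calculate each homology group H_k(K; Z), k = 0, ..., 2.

K has 7 vertices, 9 edges, 1 triangle.
rank ∂_0 = 0, rank ∂_1 = 6 ⇒ b_0 = 7 − 0 − 6 = 1; all invariant factors of ∂_1 are 1 so no torsion. So H_0 ≅ Z.
rank ∂_1 = 6, rank ∂_2 = 1 ⇒ b_1 = 9 − 6 − 1 = 2; all invariant factors of ∂_2 are 1 so no torsion. So H_1 ≅ Z^2.
rank ∂_2 = 1, rank ∂_3 = 0 ⇒ b_2 = 1 − 1 − 0 = 0. So H_2 ≅ 0.

H_0 ≅ Z,  H_1 ≅ Z^2,  H_2 = 0.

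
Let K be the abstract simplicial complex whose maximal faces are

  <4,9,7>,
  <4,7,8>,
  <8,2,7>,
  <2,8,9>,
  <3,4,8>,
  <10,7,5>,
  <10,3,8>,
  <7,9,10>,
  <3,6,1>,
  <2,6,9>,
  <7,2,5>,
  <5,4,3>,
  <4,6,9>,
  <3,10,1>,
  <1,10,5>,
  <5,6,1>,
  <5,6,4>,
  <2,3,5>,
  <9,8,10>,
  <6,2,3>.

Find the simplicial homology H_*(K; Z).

Fix the vertex order 1 < 2 < 3 < 4 < 5 < 6 < 7 < 8 < 9 < 10 and write every simplex with vertices in increasing order. Then dim K = 2 and the simplices of K are:

  0-simplices (10): [1], [2], [3], [4], [5], [6], [7], [8], [9], [10]
  1-simplices (30): (30 of them)
  2-simplices (20): (20 of them)

giving chain groups C_0 ≅ Z^10, C_1 ≅ Z^30, C_2 ≅ Z^20.

∂_1: C_1 → C_0 is given by ∂[p,q] = [q] − [p]. For instance
  ∂[9,10] = [10] − [9].
The 10×30 boundary matrix has rank 9 and Smith normal form diag(1,1,1,1,1,1,1,1,1).

∂_2: C_2 → C_1 acts by ∂[p,q,r] = [q,r] − [p,r] + [p,q]. For instance
  ∂[1,3,6] = [3,6] − [1,6] + [1,3],
  ∂[1,3,10] = [3,10] − [1,10] + [1,3].
The resulting 30×20 matrix has rank 20, and its Smith normal form has invariant factors (1,1,1,1,1,1,1,1,1,1,1,1,1,1,1,1,1,1,1,2).

Reading off H_k = ker ∂_k / im ∂_{k+1}:

  H_0: rank C_0 − rank ∂_1 = 10 − 9 = 1, and the invariant factors of ∂_1 are all 1, so H_0 = Z.
  H_1: rank ker ∂_1 − rank ∂_2 = (30 − 9) − 20 = 1, and ∂_2 has invariant factor 2 > 1, so H_1 = Z × Z/2.
  H_2: rank ker ∂_2 − rank ∂_3 = (20 − 20) − 0 = 0, and there is no ∂_3, so H_2 = 0.

As a check, the Euler characteristic is 10 − 30 + 20 = 0, which agrees with 1 − 1 + 0 = 0.
(K is a triangulation of the Klein bottle.)

H_0 ≅ Z,  H_1 ≅ Z × Z/2,  H_2 = 0.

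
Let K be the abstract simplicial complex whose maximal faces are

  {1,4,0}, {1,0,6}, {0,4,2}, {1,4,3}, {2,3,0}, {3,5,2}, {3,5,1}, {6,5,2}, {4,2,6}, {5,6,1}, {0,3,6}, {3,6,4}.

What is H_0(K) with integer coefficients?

H_0 = Z.

Take the total order 0 < 1 < 2 < 3 < 4 < 5 < 6 on the vertex set. Then K (dimension 2) consists of the simplices:

  0-simplices (7): [0], [1], [2], [3], [4], [5], [6]
  1-simplices (18): [0,1], [0,2], [0,3], [0,4], [0,6], [1,3], [1,4], [1,5], [1,6], [2,3], [2,4], [2,5], [2,6], [3,4], [3,5], [3,6], [4,6], [5,6]
  2-simplices (12): [0,1,4], [0,1,6], [0,2,3], [0,2,4], [0,3,6], [1,3,4], [1,3,5], [1,5,6], [2,3,5], [2,4,6], [2,5,6], [3,4,6]

Hence C_0 ≅ Z^7, C_1 ≅ Z^18, C_2 ≅ Z^12.

Boundary ∂_1: C_1 → C_0 maps an edge to its endpoints' difference, ∂[p,q] = q − p.
This gives a 7×18 integer matrix of rank 6; reducing to Smith normal form yields diagonal entries (1,1,1,1,1,1).

Boundary ∂_2: C_2 → C_1 sends each 2-simplex [p,q,r] to [q,r] − [p,r] + [p,q]. For instance
  ∂[0,1,6] = [1,6] − [0,6] + [0,1],
  ∂[0,2,4] = [2,4] − [0,4] + [0,2].
The resulting 18×12 matrix has rank 12, and its Smith normal form has invariant factors (1,1,1,1,1,1,1,1,1,1,1,2).

From H_k ≅ ker(∂_k) / im(∂_{k+1}) we obtain:

  H_0: rank C_0 − rank ∂_1 = 7 − 6 = 1, and the invariant factors of ∂_1 are all 1, so H_0 ≅ Z.

(K is a triangulation of the real projective plane RP^2.)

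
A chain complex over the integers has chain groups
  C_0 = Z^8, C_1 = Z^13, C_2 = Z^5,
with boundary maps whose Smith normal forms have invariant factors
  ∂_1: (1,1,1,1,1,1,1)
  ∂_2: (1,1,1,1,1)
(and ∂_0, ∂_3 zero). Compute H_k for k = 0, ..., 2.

H_0 ≅ Z,  H_1 ≅ Z,  H_2 = 0.

H_0: b_0 = 8 − 0 − 7 = 1; torsion from ∂_1 factors > 1: none. So H_0 ≅ Z.
H_1: b_1 = 13 − 7 − 5 = 1; torsion from ∂_2 factors > 1: none. So H_1 ≅ Z.
H_2: b_2 = 5 − 5 − 0 = 0; torsion from ∂_3 factors > 1: none. So H_2 ≅ 0.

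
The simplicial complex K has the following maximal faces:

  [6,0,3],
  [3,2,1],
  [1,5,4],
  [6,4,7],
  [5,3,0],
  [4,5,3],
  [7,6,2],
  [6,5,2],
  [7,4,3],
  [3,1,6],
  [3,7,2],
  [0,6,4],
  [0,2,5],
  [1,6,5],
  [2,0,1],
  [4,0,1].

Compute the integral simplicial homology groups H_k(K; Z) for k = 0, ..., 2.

H_0 ≅ Z,  H_1 ≅ Z^2,  H_2 ≅ Z.

Order the vertices as 0 < 1 < 2 < 3 < 4 < 5 < 6 < 7. Listing each simplex with vertices in this order, K has dimension 2 with simplices:

  0-simplices (8): [0], [1], [2], [3], [4], [5], [6], [7]
  1-simplices (24): (24 of them)
  2-simplices (16): [0,1,2], [0,1,4], [0,2,5], [0,3,5], [0,3,6], [0,4,6], [1,2,3], [1,3,6], [1,4,5], [1,5,6], [2,3,7], [2,5,6], [2,6,7], [3,4,5], [3,4,7], [4,6,7]

Hence C_0 ≅ Z^8, C_1 ≅ Z^24, C_2 ≅ Z^16.

The boundary map ∂_1: C_1 → C_0 sends each edge [p,q] (with p < q) to q − p.
As a 8×24 matrix over Z this has rank 7, with invariant factors (1,1,1,1,1,1,1).

Boundary ∂_2: C_2 → C_1 maps a triangle to the signed sum of its edges. For instance
  ∂[2,3,7] = [3,7] − [2,7] + [2,3],
  ∂[0,4,6] = [4,6] − [0,6] + [0,4].
The 24×16 boundary matrix has rank 15 and Smith normal form diag(1,1,1,1,1,1,1,1,1,1,1,1,1,1,1).

Reading off H_k = ker ∂_k / im ∂_{k+1}:

  H_0: rank C_0 − rank ∂_1 = 8 − 7 = 1, and the invariant factors of ∂_1 are all 1, so H_0 = Z.
  H_1: rank ker ∂_1 − rank ∂_2 = (24 − 7) − 15 = 2, and the invariant factors of ∂_2 are all 1, so H_1 = Z^2.
  H_2: rank ker ∂_2 − rank ∂_3 = (16 − 15) − 0 = 1, and there is no ∂_3, so H_2 = Z.

As a check, the Euler characteristic is 8 − 24 + 16 = 0, which agrees with 1 − 2 + 1 = 0.
(K is a triangulation of the torus T^2.)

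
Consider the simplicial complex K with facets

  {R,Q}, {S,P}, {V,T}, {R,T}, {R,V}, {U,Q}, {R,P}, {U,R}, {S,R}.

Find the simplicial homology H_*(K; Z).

K has 7 vertices, 9 edges.
rank ∂_0 = 0, rank ∂_1 = 6 ⇒ b_0 = 7 − 0 − 6 = 1; all invariant factors of ∂_1 are 1 so no torsion. So H_0 = Z.
rank ∂_1 = 6, rank ∂_2 = 0 ⇒ b_1 = 9 − 6 − 0 = 3. So H_1 = Z^3.

H_0 ≅ Z,  H_1 ≅ Z^3.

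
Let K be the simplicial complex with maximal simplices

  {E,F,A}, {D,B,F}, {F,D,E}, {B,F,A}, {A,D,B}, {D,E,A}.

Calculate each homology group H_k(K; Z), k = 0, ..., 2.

H_0 ≅ Z,  H_1 = 0,  H_2 ≅ Z.

Fix the vertex order A < B < D < E < F and write every simplex with vertices in increasing order. Then dim K = 2 and the simplices of K are:

  0-simplices (5): A, B, D, E, F
  1-simplices (9): AB, AD, AE, AF, BD, BF, DE, DF, EF
  2-simplices (6): ABD, ABF, ADE, AEF, BDF, DEF

giving chain groups C_0 ≅ Z^5, C_1 ≅ Z^9, C_2 ≅ Z^6.

The boundary map ∂_1: C_1 → C_0 maps an edge to its endpoints' difference, ∂[p,q] = q − p.
As a 5×9 matrix over Z this has rank 4, with invariant factors (1,1,1,1).

∂_2: C_2 → C_1 acts by ∂[p,q,r] = [q,r] − [p,r] + [p,q]. For instance
  ∂ABF = BF − AF + AB,
  ∂ADE = DE − AE + AD.
This gives a 9×6 integer matrix of rank 5; reducing to Smith normal form yields diagonal entries (1,1,1,1,1).

Computing H_k = (kernel of ∂_k) / (image of ∂_{k+1}):

  H_0: rank C_0 − rank ∂_1 = 5 − 4 = 1, and the invariant factors of ∂_1 are all 1, so H_0 ≅ Z.
  H_1: rank ker ∂_1 − rank ∂_2 = (9 − 4) − 5 = 0, and the invariant factors of ∂_2 are all 1, so H_1 ≅ 0.
  H_2: rank ker ∂_2 − rank ∂_3 = (6 − 5) − 0 = 1, and there is no ∂_3, so H_2 ≅ Z.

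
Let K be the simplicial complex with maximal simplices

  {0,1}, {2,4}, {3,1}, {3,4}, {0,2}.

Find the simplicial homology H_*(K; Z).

H_0 = Z,  H_1 = Z.

K has 5 vertices, 5 edges.
rank ∂_0 = 0, rank ∂_1 = 4 ⇒ b_0 = 5 − 0 − 4 = 1; all invariant factors of ∂_1 are 1 so no torsion. So H_0 ≅ Z.
rank ∂_1 = 4, rank ∂_2 = 0 ⇒ b_1 = 5 − 4 − 0 = 1. So H_1 ≅ Z.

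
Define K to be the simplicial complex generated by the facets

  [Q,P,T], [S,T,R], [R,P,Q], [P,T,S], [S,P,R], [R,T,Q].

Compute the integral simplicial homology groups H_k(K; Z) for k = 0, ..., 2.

H_0 = Z,  H_1 = 0,  H_2 = Z.

We work with the vertex ordering P < Q < R < S < T. The simplices of K, each written with vertices in increasing order, are:

  0-simplices (5): P, Q, R, S, T
  1-simplices (9): PQ, PR, PS, PT, QR, QT, RS, RT, ST
  2-simplices (6): PQR, PQT, PRS, PST, QRT, RST

giving chain groups C_0 ≅ Z^5, C_1 ≅ Z^9, C_2 ≅ Z^6.

∂_1: C_1 → C_0 is given by ∂[p,q] = [q] − [p]. For instance
  ∂RS = S − R.
As a 5×9 matrix over Z this has rank 4, with invariant factors (1,1,1,1).

∂_2: C_2 → C_1 sends each 2-simplex [p,q,r] to [q,r] − [p,r] + [p,q]. For instance
  ∂RST = ST − RT + RS,
  ∂PQT = QT − PT + PQ.
As a 9×6 matrix over Z this has rank 5, with invariant factors (1,1,1,1,1).

Reading off H_k = ker ∂_k / im ∂_{k+1}:

  H_0: rank C_0 − rank ∂_1 = 5 − 4 = 1, and the invariant factors of ∂_1 are all 1, so H_0 ≅ Z.
  H_1: rank ker ∂_1 − rank ∂_2 = (9 − 4) − 5 = 0, and the invariant factors of ∂_2 are all 1, so H_1 ≅ 0.
  H_2: rank ker ∂_2 − rank ∂_3 = (6 − 5) − 0 = 1, and there is no ∂_3, so H_2 ≅ Z.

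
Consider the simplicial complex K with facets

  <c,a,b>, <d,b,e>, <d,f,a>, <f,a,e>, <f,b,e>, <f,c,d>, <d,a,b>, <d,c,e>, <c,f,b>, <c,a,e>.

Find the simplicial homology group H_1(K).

H_1 ≅ Z/2.

Order the vertices as a < b < c < d < e < f. Listing each simplex with vertices in this order, K has dimension 2 with simplices:

  0-simplices (6): a, b, c, d, e, f
  1-simplices (15): ab, ac, ad, ae, af, bc, bd, be, bf, cd, ce, cf, de, df, ef
  2-simplices (10): abc, abd, ace, adf, aef, bcf, bde, bef, cde, cdf

Hence C_0 ≅ Z^6, C_1 ≅ Z^15, C_2 ≅ Z^10.

Boundary ∂_1: C_1 → C_0 is given by ∂[p,q] = [q] − [p].
This gives a 6×15 integer matrix of rank 5; reducing to Smith normal form yields diagonal entries (1,1,1,1,1).

∂_2: C_2 → C_1 maps a triangle to the signed sum of its edges. For instance
  ∂abc = bc − ac + ab,
  ∂bde = de − be + bd.
The 15×10 boundary matrix has rank 10 and Smith normal form diag(1,1,1,1,1,1,1,1,1,2).

Computing H_k = (kernel of ∂_k) / (image of ∂_{k+1}):

  H_1: rank ker ∂_1 − rank ∂_2 = (15 − 5) − 10 = 0, and ∂_2 has invariant factor 2 > 1, so H_1 ≅ Z/2.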